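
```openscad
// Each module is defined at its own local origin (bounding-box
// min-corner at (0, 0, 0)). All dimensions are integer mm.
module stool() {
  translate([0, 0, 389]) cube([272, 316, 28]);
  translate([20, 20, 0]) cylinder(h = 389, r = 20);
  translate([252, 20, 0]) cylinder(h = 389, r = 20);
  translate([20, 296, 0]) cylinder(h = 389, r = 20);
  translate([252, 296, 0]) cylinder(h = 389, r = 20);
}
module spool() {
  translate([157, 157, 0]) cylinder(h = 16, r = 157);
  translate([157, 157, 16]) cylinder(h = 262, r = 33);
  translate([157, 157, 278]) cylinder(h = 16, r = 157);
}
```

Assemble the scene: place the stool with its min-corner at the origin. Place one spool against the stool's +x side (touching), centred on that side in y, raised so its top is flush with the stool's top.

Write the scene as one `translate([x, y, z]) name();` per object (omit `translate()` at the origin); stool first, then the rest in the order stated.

stool();
translate([272, 1, 123]) spool();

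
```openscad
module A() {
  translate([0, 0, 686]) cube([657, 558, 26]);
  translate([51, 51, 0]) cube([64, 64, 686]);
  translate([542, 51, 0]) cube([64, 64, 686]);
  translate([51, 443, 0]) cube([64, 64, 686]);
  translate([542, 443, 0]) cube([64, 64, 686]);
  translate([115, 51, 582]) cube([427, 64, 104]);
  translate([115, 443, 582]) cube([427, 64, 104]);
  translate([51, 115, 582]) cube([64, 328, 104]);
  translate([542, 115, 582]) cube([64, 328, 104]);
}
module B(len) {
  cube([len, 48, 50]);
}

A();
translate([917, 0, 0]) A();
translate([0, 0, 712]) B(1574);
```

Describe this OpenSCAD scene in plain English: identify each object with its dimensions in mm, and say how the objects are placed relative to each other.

A is a table with a 657×558 mm rectangular top, 26 mm thick, top surface at z = 712 mm, supported by four 64×64 mm square legs, each inset 51 mm from the nearest pair of top edges, running from the floor. Four apron rails, 64 mm thick and 104 mm tall, run between adjacent legs with their top edges flush with the underside of the top and their outer faces flush with the legs' outer faces.

B is a rectangular beam 1574 mm long (x), 48 mm deep (y), 50 mm thick (z).

The beam spans the tops of two tables placed 260 mm apart, resting at z = 712 mm.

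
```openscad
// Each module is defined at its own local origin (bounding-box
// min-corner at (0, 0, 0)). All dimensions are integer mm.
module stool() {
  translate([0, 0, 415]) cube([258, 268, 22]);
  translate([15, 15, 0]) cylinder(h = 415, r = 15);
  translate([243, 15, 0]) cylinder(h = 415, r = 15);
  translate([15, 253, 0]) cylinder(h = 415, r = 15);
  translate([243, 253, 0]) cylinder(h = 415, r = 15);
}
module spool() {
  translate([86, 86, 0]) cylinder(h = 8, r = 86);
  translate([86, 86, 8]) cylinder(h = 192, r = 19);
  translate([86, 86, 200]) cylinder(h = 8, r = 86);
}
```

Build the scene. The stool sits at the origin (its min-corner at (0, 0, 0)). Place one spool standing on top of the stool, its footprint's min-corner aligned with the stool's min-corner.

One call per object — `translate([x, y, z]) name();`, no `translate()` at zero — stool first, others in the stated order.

stool();
translate([0, 0, 437]) spool();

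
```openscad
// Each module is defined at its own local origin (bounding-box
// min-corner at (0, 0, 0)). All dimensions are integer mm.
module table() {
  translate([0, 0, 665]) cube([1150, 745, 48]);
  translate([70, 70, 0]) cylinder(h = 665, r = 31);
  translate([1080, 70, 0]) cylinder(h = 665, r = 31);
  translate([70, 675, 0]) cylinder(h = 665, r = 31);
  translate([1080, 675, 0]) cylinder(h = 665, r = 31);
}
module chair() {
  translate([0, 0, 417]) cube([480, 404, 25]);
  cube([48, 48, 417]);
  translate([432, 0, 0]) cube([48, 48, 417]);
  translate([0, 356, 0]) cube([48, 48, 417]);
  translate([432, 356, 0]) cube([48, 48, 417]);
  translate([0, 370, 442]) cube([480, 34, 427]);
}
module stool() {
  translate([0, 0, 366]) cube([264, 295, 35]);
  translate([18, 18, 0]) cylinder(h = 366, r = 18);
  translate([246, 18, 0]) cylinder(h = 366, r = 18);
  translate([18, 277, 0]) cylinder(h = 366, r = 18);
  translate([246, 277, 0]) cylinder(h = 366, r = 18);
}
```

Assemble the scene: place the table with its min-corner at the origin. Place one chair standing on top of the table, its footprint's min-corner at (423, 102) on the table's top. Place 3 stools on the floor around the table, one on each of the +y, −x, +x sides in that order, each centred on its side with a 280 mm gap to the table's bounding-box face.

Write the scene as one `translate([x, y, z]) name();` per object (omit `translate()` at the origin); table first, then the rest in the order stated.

table();
translate([423, 102, 713]) chair();
translate([443, 1025, 0]) stool();
translate([-544, 225, 0]) stool();
translate([1430, 225, 0]) stool();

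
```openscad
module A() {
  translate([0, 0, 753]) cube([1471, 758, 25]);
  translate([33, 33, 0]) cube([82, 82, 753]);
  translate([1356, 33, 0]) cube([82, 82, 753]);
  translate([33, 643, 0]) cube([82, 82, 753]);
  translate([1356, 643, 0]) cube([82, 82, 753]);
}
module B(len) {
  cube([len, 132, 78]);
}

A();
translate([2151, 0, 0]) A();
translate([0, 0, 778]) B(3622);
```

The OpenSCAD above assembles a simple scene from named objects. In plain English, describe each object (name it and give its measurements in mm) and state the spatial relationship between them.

A is a table with a 1471×758 mm rectangular top, 25 mm thick, top surface at z = 778 mm, supported by four 82×82 mm square legs, each inset 33 mm from the nearest pair of top edges, running from the floor.

B is a rectangular beam 3622 mm long (x), 132 mm deep (y), 78 mm thick (z).

The beam spans the tops of two tables placed 680 mm apart, resting at z = 778 mm.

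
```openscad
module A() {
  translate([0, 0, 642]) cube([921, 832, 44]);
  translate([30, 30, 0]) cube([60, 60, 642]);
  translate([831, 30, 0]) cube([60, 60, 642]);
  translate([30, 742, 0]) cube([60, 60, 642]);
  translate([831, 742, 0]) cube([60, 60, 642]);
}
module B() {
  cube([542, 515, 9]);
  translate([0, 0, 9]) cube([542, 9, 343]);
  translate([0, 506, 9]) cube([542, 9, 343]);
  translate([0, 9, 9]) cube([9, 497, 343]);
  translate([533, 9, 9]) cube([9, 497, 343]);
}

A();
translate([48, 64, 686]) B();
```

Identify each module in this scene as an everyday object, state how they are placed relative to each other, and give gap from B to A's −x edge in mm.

The open box's min-x is at 48; the table's min-x is 0; gap = 48 mm.

A is a table. B is an open box. The open box is on top of the table. The gap from the open box to the table's −x edge is 48 mm.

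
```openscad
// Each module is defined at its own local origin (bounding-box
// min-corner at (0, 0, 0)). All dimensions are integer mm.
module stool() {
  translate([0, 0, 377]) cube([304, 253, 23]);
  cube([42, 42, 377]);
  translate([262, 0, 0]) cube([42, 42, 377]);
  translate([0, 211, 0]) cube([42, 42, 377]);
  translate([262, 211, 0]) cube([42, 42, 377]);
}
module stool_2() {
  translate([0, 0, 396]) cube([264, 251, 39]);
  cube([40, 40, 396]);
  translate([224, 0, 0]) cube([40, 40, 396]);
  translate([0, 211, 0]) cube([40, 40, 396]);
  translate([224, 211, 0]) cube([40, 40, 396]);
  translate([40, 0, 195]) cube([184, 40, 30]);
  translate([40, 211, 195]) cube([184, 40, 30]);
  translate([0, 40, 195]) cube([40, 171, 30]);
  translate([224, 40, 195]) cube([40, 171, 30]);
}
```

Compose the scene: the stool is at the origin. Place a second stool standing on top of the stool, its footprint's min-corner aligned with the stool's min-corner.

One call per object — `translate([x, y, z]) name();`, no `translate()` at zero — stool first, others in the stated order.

stool();
translate([0, 0, 400]) stool_2();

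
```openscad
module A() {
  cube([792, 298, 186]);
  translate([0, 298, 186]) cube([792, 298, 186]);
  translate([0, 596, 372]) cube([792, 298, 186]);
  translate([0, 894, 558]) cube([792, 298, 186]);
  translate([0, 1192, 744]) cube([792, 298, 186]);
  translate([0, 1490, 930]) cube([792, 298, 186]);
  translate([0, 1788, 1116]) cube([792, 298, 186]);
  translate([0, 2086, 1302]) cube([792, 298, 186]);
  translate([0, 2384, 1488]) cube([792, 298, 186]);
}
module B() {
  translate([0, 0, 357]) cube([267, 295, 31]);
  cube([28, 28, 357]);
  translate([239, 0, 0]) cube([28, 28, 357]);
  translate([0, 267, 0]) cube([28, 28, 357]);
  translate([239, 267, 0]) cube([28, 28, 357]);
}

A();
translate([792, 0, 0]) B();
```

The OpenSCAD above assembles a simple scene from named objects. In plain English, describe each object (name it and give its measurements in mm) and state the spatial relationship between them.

A is a run of 9 identical solid stair steps. Each tread is 792×298 mm and each step block is 186 mm high. Step 1 rests on the floor; step k is offset from step 1 by (k−1)×298 mm in y and (k−1)×186 mm in z.

B is a simple wooden stool: a rectangular seat 267 mm (x) by 295 mm (y), 31 mm thick, top face at z = 388 mm, on four square legs, each 28×28 mm in cross-section. The legs rest on z = 0, each flush with a corner of the seat.

The stool is against the staircase's +x side, with their −y faces flush.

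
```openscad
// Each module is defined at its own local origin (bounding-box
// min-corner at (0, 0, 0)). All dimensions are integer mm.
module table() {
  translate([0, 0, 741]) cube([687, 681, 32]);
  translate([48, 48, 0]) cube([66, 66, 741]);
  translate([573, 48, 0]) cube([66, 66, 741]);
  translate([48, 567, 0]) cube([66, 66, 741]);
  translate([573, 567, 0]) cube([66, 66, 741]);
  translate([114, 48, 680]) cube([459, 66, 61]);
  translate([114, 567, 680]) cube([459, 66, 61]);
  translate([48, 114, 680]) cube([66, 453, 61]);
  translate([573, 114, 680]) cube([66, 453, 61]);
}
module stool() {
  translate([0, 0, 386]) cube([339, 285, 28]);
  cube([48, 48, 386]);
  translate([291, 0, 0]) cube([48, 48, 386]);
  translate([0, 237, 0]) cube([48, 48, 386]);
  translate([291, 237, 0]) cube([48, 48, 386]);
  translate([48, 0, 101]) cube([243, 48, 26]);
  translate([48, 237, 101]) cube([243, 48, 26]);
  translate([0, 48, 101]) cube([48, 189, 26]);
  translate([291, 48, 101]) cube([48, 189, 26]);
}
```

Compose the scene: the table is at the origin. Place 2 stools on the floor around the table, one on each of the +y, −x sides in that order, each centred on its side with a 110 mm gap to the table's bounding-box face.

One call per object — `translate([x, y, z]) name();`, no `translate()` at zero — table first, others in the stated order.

table();
translate([174, 791, 0]) stool();
translate([-449, 198, 0]) stool();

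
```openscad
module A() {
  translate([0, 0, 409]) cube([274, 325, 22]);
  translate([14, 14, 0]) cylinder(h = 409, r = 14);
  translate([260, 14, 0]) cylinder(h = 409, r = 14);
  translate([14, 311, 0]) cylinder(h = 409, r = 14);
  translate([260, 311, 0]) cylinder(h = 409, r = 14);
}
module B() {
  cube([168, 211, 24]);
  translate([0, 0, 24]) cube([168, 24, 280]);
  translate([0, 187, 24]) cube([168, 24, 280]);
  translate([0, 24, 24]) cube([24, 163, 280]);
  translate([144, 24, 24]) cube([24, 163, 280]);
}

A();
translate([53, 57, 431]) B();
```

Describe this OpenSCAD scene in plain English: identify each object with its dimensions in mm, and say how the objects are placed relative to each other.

A is a four-legged stool. The seat is 274×325 mm, 22 mm thick, top at z = 431 mm. It stands on four round legs, each 28 mm in diameter, from z = 0 to the seat underside, each leg's axis is inset half a diameter from the nearest pair of seat edges (so the leg's bounding box is flush with the corner).

B is an open storage box with external size 168×211×304 mm and wall thickness 24 mm (the base is also 24 mm thick). The base covers the whole footprint; the four walls stand on the base, with the y-facing walls full-width and the x-facing walls fitting between their inner faces.

The open box is on top of the stool, centred.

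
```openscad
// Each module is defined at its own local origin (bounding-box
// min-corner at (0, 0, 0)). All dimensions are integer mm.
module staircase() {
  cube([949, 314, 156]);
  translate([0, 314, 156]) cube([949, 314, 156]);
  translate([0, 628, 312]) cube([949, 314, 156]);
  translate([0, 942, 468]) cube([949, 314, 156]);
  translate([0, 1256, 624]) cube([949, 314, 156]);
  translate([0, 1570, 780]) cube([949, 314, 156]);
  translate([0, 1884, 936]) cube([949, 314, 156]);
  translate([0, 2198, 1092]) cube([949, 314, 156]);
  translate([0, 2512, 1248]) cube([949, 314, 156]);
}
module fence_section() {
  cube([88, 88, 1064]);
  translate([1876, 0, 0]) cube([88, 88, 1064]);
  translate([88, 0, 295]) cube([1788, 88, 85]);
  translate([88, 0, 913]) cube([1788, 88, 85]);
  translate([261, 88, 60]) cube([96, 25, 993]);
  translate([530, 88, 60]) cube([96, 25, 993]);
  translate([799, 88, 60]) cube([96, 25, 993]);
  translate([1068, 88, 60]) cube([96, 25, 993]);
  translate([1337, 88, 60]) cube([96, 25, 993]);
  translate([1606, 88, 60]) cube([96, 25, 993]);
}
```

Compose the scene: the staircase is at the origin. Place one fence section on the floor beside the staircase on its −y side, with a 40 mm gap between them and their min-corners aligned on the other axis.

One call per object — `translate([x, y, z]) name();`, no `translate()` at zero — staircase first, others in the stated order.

staircase();
translate([0, -153, 0]) fence_section();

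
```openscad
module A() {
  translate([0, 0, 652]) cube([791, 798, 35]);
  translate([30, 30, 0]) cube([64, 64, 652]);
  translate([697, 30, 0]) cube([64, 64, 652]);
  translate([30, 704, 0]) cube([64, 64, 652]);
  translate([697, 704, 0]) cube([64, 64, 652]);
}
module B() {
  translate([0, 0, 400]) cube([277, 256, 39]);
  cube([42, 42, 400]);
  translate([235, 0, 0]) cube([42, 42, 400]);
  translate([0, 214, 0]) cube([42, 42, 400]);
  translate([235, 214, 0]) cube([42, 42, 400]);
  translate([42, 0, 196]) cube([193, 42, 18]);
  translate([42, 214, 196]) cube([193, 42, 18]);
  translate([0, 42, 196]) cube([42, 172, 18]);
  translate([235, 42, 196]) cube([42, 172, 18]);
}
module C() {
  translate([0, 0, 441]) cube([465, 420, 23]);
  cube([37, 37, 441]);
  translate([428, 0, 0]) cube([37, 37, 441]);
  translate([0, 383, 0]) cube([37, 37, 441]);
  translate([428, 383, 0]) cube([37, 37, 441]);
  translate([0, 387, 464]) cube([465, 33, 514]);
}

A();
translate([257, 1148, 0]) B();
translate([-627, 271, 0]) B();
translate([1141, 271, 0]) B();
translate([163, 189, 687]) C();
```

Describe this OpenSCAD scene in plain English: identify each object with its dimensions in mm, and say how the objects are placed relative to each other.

A is a table with a 791×798 mm rectangular top, 35 mm thick, top surface at z = 687 mm, supported by four 64×64 mm square legs, each inset 30 mm from the nearest pair of top edges, running from the floor.

B is a four-legged stool. The seat is 277×256 mm, 39 mm thick, top at z = 439 mm. It stands on four square legs, each 42×42 mm in cross-section, from z = 0 to the seat underside, each flush with a corner of the seat. Four stretchers, 42 mm wide and 18 mm tall, connect adjacent legs with their undersides at z = 196 mm, each running between the inner faces of the legs it joins and aligned with the legs' outer faces on the other axis.

C is a chair. The seat is a 465×420×23 mm slab with its top at z = 464 mm, on four 37×37 mm corner legs (flush with the seat edges, standing on z = 0). A flat backrest 33 mm thick, 514 mm tall, spans the full seat width and rises from the seat top along its +y edge, rear face flush with the rear of the seat.

Three stools sit around the table at the +y, −x, +x sides. The chair is on top of the table, centred.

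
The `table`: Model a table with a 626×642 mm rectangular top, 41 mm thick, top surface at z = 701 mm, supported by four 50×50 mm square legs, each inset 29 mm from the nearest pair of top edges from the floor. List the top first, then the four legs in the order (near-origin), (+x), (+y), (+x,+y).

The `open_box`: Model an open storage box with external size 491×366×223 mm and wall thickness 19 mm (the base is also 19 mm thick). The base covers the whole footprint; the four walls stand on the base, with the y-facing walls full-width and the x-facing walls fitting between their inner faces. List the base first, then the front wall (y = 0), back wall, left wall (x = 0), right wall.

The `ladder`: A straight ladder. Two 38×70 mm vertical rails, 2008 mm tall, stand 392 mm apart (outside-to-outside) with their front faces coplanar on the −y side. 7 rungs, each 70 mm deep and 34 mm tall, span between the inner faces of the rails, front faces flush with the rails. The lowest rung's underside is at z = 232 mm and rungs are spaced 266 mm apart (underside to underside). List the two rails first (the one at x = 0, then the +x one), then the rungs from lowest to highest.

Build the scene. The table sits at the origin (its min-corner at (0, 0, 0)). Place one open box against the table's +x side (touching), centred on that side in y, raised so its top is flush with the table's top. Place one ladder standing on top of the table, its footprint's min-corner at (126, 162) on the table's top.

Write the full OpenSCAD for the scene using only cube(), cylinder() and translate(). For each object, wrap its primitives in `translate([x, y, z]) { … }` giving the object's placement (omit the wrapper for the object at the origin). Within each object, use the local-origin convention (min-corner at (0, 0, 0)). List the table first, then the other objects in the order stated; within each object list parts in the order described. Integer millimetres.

translate([0, 0, 660]) cube([626, 642, 41]);
translate([29, 29, 0]) cube([50, 50, 660]);
translate([547, 29, 0]) cube([50, 50, 660]);
translate([29, 563, 0]) cube([50, 50, 660]);
translate([547, 563, 0]) cube([50, 50, 660]);
translate([626, 138, 478]) {
  cube([491, 366, 19]);
  translate([0, 0, 19]) cube([491, 19, 204]);
  translate([0, 347, 19]) cube([491, 19, 204]);
  translate([0, 19, 19]) cube([19, 328, 204]);
  translate([472, 19, 19]) cube([19, 328, 204]);
}
translate([126, 162, 701]) {
  cube([38, 70, 2008]);
  translate([354, 0, 0]) cube([38, 70, 2008]);
  translate([38, 0, 232]) cube([316, 70, 34]);
  translate([38, 0, 498]) cube([316, 70, 34]);
  translate([38, 0, 764]) cube([316, 70, 34]);
  translate([38, 0, 1030]) cube([316, 70, 34]);
  translate([38, 0, 1296]) cube([316, 70, 34]);
  translate([38, 0, 1562]) cube([316, 70, 34]);
  translate([38, 0, 1828]) cube([316, 70, 34]);
}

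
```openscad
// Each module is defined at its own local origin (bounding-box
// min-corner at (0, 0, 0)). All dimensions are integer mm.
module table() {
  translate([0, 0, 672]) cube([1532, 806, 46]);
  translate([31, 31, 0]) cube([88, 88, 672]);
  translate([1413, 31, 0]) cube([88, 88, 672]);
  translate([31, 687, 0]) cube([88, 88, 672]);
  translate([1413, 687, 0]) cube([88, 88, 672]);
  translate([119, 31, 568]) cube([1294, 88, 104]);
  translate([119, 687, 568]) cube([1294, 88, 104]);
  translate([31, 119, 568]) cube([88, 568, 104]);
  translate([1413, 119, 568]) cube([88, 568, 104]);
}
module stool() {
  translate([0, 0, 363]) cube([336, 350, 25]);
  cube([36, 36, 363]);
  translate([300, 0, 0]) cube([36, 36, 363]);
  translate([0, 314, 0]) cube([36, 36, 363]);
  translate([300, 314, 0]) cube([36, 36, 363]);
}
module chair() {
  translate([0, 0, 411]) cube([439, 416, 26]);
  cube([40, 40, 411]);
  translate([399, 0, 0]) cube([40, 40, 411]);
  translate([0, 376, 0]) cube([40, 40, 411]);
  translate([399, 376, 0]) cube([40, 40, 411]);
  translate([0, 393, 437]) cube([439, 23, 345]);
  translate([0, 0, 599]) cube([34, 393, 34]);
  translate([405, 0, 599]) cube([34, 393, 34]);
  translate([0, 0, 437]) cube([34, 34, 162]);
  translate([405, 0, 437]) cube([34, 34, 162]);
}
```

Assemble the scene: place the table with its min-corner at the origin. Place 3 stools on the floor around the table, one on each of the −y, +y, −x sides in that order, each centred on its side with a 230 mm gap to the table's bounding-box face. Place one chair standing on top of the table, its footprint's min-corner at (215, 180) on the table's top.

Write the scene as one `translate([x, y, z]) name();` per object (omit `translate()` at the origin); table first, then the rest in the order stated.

table();
translate([598, -580, 0]) stool();
translate([598, 1036, 0]) stool();
translate([-566, 228, 0]) stool();
translate([215, 180, 718]) chair();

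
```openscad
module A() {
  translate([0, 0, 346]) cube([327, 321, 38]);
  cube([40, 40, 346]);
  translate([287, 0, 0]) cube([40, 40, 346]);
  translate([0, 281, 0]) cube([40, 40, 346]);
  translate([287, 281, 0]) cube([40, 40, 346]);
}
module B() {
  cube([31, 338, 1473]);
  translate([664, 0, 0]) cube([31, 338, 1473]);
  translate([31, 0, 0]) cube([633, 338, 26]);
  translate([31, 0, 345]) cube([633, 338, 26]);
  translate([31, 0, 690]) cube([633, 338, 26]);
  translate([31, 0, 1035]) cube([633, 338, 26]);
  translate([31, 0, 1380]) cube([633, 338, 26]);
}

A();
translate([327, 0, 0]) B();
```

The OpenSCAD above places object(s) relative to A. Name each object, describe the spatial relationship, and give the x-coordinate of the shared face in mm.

The stool's +x face and the bookshelf's −x face are both at x = 327 mm.

A is a stool. B is a bookshelf. The bookshelf is against the stool's +x side, with their −y faces flush. The x-coordinate of the shared face is 327 mm.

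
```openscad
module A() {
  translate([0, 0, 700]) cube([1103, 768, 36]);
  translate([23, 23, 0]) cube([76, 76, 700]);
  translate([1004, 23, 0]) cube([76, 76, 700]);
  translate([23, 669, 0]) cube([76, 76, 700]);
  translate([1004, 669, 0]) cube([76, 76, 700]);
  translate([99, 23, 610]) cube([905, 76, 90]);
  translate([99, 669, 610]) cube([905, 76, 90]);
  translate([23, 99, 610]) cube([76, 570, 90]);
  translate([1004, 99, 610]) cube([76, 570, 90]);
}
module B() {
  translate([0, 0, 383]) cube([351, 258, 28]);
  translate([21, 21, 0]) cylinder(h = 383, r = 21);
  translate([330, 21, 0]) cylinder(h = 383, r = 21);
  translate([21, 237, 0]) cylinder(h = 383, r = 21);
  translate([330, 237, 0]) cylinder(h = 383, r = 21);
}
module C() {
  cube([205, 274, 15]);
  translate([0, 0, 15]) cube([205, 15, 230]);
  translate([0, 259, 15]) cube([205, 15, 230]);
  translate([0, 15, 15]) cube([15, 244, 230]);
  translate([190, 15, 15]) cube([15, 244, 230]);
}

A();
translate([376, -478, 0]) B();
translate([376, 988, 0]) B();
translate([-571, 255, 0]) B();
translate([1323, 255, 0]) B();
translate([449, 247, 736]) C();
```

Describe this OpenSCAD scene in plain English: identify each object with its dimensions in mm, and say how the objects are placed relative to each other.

A is a table with a 1103×768 mm rectangular top, 36 mm thick, top surface at z = 736 mm, supported by four 76×76 mm square legs, each inset 23 mm from the nearest pair of top edges, running from the floor. Four apron rails, 76 mm thick and 90 mm tall, run between adjacent legs with their top edges flush with the underside of the top and their outer faces flush with the legs' outer faces.

B is a simple wooden stool: a rectangular seat 351 mm (x) by 258 mm (y), 28 mm thick, top face at z = 411 mm, on four round legs, each 42 mm in diameter. The legs rest on z = 0, each leg's axis is inset half a diameter from the nearest pair of seat edges (so the leg's bounding box is flush with the corner).

C is an open storage box with external size 205×274×245 mm and wall thickness 15 mm (the base is also 15 mm thick). The base covers the whole footprint; the four walls stand on the base, with the y-facing walls full-width and the x-facing walls fitting between their inner faces.

Four stools sit around the table at the −y, +y, −x, +x sides. The open box is on top of the table, centred.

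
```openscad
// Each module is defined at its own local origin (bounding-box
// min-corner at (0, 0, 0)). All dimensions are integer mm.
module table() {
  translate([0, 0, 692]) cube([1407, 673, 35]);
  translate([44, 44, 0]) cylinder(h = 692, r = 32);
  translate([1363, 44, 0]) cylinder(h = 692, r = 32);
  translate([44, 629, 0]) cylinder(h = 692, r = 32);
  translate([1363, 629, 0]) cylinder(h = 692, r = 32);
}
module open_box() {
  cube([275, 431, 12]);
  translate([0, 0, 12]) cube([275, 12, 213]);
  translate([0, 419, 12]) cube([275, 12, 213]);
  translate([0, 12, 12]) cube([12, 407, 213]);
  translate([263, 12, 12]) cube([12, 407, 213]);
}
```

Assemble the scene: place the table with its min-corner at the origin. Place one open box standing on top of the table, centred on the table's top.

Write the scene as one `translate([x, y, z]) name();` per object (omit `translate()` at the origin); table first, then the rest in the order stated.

table();
translate([566, 121, 727]) open_box();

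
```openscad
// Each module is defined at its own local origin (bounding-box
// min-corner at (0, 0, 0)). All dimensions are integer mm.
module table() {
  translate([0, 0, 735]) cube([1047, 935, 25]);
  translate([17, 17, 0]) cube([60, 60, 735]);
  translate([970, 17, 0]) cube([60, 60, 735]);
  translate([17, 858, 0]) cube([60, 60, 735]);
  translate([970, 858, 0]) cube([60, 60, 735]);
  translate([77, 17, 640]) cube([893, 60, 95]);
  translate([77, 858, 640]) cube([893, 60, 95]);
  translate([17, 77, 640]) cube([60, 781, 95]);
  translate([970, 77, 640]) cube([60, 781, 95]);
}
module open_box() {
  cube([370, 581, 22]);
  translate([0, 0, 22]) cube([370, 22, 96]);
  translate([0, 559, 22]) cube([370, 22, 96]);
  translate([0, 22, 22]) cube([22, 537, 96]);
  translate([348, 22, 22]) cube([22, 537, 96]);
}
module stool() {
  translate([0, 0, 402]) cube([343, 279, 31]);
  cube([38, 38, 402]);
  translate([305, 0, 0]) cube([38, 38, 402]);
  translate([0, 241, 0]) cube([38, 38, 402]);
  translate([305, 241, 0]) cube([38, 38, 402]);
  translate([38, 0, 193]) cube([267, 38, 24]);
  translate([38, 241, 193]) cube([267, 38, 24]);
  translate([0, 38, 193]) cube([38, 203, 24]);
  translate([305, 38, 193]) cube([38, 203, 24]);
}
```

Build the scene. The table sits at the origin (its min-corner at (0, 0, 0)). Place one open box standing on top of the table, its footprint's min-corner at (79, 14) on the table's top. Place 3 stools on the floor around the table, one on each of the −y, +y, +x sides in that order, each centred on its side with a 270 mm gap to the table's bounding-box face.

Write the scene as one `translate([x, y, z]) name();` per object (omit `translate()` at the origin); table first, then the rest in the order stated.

table();
translate([79, 14, 760]) open_box();
translate([352, -549, 0]) stool();
translate([352, 1205, 0]) stool();
translate([1317, 328, 0]) stool();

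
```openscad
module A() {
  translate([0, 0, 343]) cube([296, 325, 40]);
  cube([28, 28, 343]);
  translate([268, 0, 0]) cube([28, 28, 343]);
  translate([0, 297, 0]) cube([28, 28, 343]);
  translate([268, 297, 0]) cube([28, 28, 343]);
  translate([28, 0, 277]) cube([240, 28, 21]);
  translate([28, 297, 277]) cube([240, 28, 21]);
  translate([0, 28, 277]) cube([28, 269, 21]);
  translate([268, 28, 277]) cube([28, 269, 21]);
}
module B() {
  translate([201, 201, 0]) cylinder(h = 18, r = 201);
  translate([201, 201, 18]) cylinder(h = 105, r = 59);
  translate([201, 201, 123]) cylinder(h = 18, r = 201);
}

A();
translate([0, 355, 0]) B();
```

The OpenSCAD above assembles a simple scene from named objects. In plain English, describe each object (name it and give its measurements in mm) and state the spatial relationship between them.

A is a four-legged stool. The seat is a 296×325×40 mm slab whose top surface is at z = 383 mm; four square legs, each 28×28 mm in cross-section, run from the floor (z = 0) to the underside of the seat, each flush with a corner of the seat. Four stretchers, 28 mm wide and 21 mm tall, connect adjacent legs with their undersides at z = 277 mm, each running between the inner faces of the legs it joins and aligned with the legs' outer faces on the other axis.

B is a spool: two coaxial disc flanges of radius 201 mm and thickness 18 mm, joined by a core cylinder of radius 59 mm and height 105 mm. The lower flange rests on z = 0 and the three cylinders share a vertical axis.

The spool is on the floor beside the stool on its +y side.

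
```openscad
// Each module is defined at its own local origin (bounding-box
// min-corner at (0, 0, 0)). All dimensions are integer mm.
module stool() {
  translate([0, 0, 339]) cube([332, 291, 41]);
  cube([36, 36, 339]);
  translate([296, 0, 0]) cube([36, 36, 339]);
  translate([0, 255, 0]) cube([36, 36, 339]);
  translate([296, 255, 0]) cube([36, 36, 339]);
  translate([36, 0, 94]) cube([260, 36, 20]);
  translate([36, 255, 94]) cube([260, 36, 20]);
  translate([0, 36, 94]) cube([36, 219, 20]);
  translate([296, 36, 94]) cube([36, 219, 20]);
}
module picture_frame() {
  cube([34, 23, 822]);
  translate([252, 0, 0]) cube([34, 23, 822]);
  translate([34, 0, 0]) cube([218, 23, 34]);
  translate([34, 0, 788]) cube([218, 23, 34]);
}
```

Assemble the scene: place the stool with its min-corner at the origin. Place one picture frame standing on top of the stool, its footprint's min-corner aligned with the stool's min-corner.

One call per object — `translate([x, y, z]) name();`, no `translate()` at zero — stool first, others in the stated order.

stool();
translate([0, 0, 380]) picture_frame();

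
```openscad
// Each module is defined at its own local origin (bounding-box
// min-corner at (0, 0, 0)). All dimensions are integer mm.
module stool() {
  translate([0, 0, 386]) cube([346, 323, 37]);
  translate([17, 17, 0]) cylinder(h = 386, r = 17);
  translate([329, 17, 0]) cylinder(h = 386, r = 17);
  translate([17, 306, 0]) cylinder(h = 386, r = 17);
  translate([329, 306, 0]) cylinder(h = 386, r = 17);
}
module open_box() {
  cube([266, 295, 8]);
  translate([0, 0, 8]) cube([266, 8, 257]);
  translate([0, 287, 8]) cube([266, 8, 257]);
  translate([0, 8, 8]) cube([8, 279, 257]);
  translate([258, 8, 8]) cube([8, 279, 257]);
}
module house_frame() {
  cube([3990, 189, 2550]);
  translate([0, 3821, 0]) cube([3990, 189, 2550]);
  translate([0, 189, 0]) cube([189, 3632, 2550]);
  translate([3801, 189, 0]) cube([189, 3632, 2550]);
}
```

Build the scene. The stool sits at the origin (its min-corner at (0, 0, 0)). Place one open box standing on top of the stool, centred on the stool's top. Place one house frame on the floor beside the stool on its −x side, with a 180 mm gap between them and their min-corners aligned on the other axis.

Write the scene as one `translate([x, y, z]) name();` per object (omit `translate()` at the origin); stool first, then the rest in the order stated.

stool();
translate([40, 14, 423]) open_box();
translate([-4170, 0, 0]) house_frame();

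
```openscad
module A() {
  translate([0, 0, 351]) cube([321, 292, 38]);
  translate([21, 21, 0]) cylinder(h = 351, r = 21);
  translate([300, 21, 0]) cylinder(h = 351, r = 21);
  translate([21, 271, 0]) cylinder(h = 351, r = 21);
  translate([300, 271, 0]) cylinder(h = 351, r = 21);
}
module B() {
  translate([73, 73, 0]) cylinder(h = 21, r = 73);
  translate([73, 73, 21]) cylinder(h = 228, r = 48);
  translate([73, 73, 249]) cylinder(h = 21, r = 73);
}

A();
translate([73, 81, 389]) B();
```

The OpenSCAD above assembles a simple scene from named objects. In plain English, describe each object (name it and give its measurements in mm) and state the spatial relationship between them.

A is a four-legged stool. The seat is 321×292 mm, 38 mm thick, top at z = 389 mm. It stands on four round legs, each 42 mm in diameter, from z = 0 to the seat underside, each leg's axis is inset half a diameter from the nearest pair of seat edges (so the leg's bounding box is flush with the corner).

B is a spool: two coaxial disc flanges of radius 73 mm and thickness 21 mm, joined by a core cylinder of radius 48 mm and height 228 mm. The lower flange rests on z = 0 and the three cylinders share a vertical axis.

The spool is on top of the stool.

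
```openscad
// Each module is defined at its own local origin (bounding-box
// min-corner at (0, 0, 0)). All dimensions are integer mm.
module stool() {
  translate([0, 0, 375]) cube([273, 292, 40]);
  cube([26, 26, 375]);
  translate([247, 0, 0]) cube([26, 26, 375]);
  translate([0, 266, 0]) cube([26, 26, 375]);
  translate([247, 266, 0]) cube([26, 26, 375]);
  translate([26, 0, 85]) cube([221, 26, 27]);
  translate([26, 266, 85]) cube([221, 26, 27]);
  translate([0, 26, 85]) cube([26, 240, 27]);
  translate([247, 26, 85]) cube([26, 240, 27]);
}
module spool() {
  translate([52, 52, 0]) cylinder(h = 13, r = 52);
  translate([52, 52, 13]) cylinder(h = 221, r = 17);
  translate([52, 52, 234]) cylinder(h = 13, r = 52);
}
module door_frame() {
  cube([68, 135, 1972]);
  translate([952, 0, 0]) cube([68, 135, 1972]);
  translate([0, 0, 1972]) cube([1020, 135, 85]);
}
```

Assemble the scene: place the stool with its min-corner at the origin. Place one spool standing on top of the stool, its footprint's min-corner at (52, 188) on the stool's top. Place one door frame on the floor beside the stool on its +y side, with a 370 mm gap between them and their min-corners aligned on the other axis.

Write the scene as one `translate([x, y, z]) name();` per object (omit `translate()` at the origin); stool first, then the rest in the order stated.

stool();
translate([52, 188, 415]) spool();
translate([0, 662, 0]) door_frame();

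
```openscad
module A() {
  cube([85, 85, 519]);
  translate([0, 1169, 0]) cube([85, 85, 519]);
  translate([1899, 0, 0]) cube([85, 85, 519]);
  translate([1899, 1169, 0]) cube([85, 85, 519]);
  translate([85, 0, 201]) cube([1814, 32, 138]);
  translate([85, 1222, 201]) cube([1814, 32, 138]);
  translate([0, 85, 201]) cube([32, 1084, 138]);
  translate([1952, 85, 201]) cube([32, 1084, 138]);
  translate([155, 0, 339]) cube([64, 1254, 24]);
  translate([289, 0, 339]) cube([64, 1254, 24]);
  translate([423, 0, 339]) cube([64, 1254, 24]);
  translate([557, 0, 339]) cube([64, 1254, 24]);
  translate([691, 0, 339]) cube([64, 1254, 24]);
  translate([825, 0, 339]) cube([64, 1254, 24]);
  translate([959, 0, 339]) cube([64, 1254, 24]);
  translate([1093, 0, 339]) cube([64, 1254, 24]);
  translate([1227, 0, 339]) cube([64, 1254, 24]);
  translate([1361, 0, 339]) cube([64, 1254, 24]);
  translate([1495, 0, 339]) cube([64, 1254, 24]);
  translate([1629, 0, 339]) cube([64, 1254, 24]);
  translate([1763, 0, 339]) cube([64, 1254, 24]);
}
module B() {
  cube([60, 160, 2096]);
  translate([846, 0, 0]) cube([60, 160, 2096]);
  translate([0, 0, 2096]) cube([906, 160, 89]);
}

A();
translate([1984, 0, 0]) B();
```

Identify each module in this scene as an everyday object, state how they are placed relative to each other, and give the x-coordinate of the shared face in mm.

The bed frame's +x face and the door frame's −x face are both at x = 1984 mm.

A is a bed frame. B is a door frame. The door frame is against the bed frame's +x side, with their −y faces flush. The x-coordinate of the shared face is 1984 mm.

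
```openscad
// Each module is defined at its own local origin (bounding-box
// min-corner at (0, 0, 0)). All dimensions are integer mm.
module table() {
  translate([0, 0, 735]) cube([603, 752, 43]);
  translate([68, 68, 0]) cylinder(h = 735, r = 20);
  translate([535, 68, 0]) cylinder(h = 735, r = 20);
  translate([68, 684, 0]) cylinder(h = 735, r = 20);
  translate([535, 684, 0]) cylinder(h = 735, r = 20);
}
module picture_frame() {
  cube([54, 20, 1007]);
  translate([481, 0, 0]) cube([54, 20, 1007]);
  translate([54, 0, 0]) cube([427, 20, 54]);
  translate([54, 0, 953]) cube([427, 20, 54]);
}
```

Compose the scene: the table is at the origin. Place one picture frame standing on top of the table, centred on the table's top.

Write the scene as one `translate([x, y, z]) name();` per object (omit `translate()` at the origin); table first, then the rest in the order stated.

table();
translate([34, 366, 778]) picture_frame();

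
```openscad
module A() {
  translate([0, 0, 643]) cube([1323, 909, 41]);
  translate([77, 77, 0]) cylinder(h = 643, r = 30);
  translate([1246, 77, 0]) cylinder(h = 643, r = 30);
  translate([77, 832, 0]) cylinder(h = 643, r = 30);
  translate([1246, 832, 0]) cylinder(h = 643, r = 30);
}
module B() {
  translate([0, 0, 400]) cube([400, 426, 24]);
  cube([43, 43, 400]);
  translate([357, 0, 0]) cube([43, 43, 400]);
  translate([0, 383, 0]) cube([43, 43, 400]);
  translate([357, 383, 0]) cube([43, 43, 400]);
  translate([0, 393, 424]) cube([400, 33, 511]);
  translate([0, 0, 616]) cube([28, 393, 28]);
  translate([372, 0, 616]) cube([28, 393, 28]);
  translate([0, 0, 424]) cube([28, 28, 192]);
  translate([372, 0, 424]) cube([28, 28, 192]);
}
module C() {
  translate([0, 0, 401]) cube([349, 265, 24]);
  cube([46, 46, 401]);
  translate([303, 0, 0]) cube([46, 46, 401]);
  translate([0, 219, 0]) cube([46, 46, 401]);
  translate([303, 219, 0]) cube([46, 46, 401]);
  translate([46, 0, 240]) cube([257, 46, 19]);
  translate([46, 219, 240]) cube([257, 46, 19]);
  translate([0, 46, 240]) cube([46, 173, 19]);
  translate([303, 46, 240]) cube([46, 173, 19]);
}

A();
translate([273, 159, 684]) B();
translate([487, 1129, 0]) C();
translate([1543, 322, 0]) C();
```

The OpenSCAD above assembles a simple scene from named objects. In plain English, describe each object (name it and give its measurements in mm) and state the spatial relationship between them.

A is a table: top 1323 mm (x) × 909 mm (y), 41 mm thick, upper face at z = 684 mm, on four round legs of 60 mm diameter, each leg's bounding box inset 47 mm from the nearest pair of top edges, running from z = 0 to the bottom of the top.

B is a chair. The seat is a 400×426×24 mm slab with its top at z = 424 mm, on four 43×43 mm corner legs (flush with the seat edges, standing on z = 0). A flat backrest 33 mm thick, 511 mm tall, spans the full seat width and rises from the seat top along its +y edge, rear face flush with the rear of the seat. Two armrests of 28×28 mm section run along each side from the seat's front edge to the front of the backrest, top faces 220 mm above the seat top and outer faces flush with the seat's x-edges; a 28×28 mm post under the front of each armrest stands on the seat at the front corner.

C is a four-legged stool. The seat is a 349×265×24 mm slab whose top surface is at z = 425 mm; four square legs, each 46×46 mm in cross-section, run from the floor (z = 0) to the underside of the seat, each flush with a corner of the seat. Four stretchers, 46 mm wide and 19 mm tall, connect adjacent legs with their undersides at z = 240 mm, each running between the inner faces of the legs it joins and aligned with the legs' outer faces on the other axis.

The chair is on top of the table. Two stools sit around the table at the +y, +x sides.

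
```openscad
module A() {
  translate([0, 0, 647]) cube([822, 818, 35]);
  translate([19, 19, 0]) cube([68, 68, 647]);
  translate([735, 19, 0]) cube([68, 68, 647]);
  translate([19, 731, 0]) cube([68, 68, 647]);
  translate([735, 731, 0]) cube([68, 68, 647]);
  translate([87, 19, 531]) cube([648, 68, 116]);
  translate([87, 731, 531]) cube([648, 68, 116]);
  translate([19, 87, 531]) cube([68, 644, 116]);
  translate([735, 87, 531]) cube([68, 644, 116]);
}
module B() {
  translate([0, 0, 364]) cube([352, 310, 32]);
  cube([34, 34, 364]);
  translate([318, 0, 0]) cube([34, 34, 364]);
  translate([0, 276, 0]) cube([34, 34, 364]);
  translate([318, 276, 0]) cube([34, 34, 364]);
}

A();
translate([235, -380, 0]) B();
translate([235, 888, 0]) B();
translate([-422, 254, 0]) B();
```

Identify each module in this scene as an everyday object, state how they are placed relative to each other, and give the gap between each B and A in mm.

A is a table. B is a stool. Three stools sit around the table at the −y, +y, −x sides. The gap between each stool and the table is 70 mm.

Each stool's nearest face is 70 mm from the table's bounding box.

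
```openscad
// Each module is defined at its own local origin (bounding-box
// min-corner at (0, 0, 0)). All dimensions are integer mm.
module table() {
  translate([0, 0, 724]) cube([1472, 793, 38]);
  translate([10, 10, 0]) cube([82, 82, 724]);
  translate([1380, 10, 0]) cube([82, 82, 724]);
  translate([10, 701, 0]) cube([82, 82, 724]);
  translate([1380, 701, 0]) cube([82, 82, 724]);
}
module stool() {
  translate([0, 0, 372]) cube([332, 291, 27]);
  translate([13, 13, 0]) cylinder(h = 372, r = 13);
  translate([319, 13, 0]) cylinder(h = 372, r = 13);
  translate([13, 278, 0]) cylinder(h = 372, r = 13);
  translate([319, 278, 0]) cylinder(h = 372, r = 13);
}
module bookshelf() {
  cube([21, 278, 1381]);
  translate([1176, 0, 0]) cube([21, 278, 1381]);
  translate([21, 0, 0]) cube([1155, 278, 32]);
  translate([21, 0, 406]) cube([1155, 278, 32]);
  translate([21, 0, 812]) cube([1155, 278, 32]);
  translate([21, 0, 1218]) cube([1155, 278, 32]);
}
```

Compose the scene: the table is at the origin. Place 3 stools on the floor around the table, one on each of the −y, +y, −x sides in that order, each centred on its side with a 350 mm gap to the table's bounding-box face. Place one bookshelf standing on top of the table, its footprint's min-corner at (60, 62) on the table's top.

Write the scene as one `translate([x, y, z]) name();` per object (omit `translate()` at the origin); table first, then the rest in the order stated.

table();
translate([570, -641, 0]) stool();
translate([570, 1143, 0]) stool();
translate([-682, 251, 0]) stool();
translate([60, 62, 762]) bookshelf();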